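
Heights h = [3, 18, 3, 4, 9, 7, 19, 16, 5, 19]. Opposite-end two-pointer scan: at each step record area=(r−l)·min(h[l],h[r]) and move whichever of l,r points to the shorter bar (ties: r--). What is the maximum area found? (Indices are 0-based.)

max area = 144

l=0 r=9: min(3,19)*9=27 best=27 *, l++
l=1 r=9: min(18,19)*8=144 best=144 *, l++
l=2 r=9: min(3,19)*7=21 best=144, l++
l=3 r=9: min(4,19)*6=24 best=144, l++
l=4 r=9: min(9,19)*5=45 best=144, l++
l=5 r=9: min(7,19)*4=28 best=144, l++
l=6 r=9: min(19,19)*3=57 best=144, r--
l=6 r=8: min(19,5)*2=10 best=144, r--
l=6 r=7: min(19,16)*1=16 best=144, r--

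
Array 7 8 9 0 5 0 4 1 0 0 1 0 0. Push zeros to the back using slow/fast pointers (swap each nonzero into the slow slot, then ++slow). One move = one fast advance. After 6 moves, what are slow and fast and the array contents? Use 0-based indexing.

slow=0 fast=0: a[fast]=7≠0 swap→a[0]=7, slow++,fast++
slow=1 fast=1: a[fast]=8≠0 swap→a[1]=8, slow++,fast++
slow=2 fast=2: a[fast]=9≠0 swap→a[2]=9, slow++,fast++
slow=3 fast=3: a[fast]=0, fast++
slow=3 fast=4: a[fast]=5≠0 swap→a[3]=5, slow++,fast++
slow=4 fast=5: a[fast]=0, fast++

slow=4, fast=6, a=[7, 8, 9, 5, 0, 0, 4, 1, 0, 0, 1, 0, 0]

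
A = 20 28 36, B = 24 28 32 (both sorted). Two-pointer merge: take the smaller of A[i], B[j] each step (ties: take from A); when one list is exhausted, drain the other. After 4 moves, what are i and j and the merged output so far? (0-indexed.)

i=2, j=2, merged so far=[20, 24, 28, 28]

[i=0,j=0] A[i]=20<=B[j]=24 take 20 → i++
[i=1,j=0] A[i]=28>B[j]=24 take 24 → j++
[i=1,j=1] A[i]=28<=B[j]=28 take 28 → i++
[i=2,j=1] A[i]=36>B[j]=28 take 28 → j++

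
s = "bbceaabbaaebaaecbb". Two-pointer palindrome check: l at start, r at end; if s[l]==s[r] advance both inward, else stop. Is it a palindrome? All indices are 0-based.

not a palindrome (mismatch at 7,10)

l=0 r=17: 'b'=='b', l++,r--
l=1 r=16: 'b'=='b', l++,r--
l=2 r=15: 'c'=='c', l++,r--
l=3 r=14: 'e'=='e', l++,r--
l=4 r=13: 'a'=='a', l++,r--
l=5 r=12: 'a'=='a', l++,r--
l=6 r=11: 'b'=='b', l++,r--
l=7 r=10: 'b'!='e', stop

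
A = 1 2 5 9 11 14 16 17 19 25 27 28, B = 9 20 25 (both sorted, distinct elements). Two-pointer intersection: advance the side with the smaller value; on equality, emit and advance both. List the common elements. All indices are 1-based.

[i=1,j=1] 1<9 → i++
[i=2,j=1] 2<9 → i++
[i=3,j=1] 5<9 → i++
[i=4,j=1] 9==9 emit → i++,j++
[i=5,j=2] 11<20 → i++
[i=6,j=2] 14<20 → i++
[i=7,j=2] 16<20 → i++
[i=8,j=2] 17<20 → i++
[i=9,j=2] 19<20 → i++
[i=10,j=2] 25>20 → j++
[i=10,j=3] 25==25 emit → i++,j++

intersection = [9, 25]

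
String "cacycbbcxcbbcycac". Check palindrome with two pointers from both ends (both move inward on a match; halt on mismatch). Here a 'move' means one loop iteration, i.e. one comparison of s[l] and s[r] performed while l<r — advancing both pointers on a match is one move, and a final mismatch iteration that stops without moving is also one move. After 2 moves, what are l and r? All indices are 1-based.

l=3, r=15

[1,17] 'c'=='c' → l++,r--
[2,16] 'a'=='a' → l++,r--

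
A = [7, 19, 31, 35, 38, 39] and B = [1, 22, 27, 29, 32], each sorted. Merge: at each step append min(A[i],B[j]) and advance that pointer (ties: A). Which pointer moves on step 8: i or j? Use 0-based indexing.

i=0 j=0: A[i]=7>B[j]=1 take 1, j++
i=0 j=1: A[i]=7<=B[j]=22 take 7, i++
i=1 j=1: A[i]=19<=B[j]=22 take 19, i++
i=2 j=1: A[i]=31>B[j]=22 take 22, j++
i=2 j=2: A[i]=31>B[j]=27 take 27, j++
i=2 j=3: A[i]=31>B[j]=29 take 29, j++
i=2 j=4: A[i]=31<=B[j]=32 take 31, i++
i=3 j=4: A[i]=35>B[j]=32 take 32, j++

j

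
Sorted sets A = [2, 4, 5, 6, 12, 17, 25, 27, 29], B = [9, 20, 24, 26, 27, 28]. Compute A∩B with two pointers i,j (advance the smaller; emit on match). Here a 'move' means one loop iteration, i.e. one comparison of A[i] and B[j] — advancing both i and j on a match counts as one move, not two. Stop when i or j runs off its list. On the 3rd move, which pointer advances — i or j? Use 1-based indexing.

i=1 j=1: 2<9, i++
i=2 j=1: 4<9, i++
i=3 j=1: 5<9, i++

i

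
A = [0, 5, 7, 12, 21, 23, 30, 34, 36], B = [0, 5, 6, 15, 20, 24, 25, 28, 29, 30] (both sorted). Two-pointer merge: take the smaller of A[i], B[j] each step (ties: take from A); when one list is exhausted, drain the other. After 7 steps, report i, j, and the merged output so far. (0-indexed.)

i=4, j=3, merged so far=[0, 0, 5, 5, 6, 7, 12]

i=0 j=0: A[i]=0<=B[j]=0 take 0, i++
i=1 j=0: A[i]=5>B[j]=0 take 0, j++
i=1 j=1: A[i]=5<=B[j]=5 take 5, i++
i=2 j=1: A[i]=7>B[j]=5 take 5, j++
i=2 j=2: A[i]=7>B[j]=6 take 6, j++
i=2 j=3: A[i]=7<=B[j]=15 take 7, i++
i=3 j=3: A[i]=12<=B[j]=15 take 12, i++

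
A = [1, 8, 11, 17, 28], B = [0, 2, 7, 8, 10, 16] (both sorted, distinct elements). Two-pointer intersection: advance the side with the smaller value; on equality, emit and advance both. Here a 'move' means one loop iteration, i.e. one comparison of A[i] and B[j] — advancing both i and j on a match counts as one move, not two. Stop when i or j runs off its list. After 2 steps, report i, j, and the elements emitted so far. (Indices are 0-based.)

[i=0,j=0] 1>0 → j++
[i=0,j=1] 1<2 → i++

i=1, j=1, emitted=[]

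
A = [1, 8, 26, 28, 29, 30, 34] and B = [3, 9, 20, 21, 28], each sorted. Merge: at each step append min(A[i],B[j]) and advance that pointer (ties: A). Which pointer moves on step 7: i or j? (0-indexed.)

i=0 j=0: A[i]=1<=B[j]=3 take 1, i++
i=1 j=0: A[i]=8>B[j]=3 take 3, j++
i=1 j=1: A[i]=8<=B[j]=9 take 8, i++
i=2 j=1: A[i]=26>B[j]=9 take 9, j++
i=2 j=2: A[i]=26>B[j]=20 take 20, j++
i=2 j=3: A[i]=26>B[j]=21 take 21, j++
i=2 j=4: A[i]=26<=B[j]=28 take 26, i++

i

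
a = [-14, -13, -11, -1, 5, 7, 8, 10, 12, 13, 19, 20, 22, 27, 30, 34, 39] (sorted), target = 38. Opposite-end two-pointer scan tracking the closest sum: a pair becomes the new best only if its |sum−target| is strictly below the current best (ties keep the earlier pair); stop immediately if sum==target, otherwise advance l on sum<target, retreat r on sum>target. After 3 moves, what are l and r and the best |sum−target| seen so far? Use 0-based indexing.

[0,16] -14+39=25 d=13 * → l++
[1,16] -13+39=26 d=12 * → l++
[2,16] -11+39=28 d=10 * → l++

l=3, r=16, best |Δ|=10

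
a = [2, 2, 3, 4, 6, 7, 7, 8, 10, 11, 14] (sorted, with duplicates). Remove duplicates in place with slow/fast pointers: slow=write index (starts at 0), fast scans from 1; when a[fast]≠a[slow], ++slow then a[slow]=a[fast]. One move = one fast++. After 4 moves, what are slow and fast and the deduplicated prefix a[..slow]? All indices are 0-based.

slow=0 fast=1: a[fast]=2=a[slow] dup, fast++
slow=0 fast=2: a[fast]=3≠a[slow]=2 write a[1]=3, slow++,fast++
slow=1 fast=3: a[fast]=4≠a[slow]=3 write a[2]=4, slow++,fast++
slow=2 fast=4: a[fast]=6≠a[slow]=4 write a[3]=6, slow++,fast++

slow=3, fast=5, prefix=[2, 3, 4, 6]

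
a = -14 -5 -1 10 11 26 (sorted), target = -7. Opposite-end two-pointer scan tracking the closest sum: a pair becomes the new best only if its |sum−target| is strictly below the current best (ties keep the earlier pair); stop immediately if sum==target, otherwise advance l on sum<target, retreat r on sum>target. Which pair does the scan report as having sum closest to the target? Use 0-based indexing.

pair (-5, -1) with sum -6 (|Δ|=1)

l=0 r=5: -14+26=12 d=19 *, r--
l=0 r=4: -14+11=-3 d=4 *, r--
l=0 r=3: -14+10=-4 d=3 *, r--
l=0 r=2: -14+-1=-15 d=8, l++
l=1 r=2: -5+-1=-6 d=1 *, r--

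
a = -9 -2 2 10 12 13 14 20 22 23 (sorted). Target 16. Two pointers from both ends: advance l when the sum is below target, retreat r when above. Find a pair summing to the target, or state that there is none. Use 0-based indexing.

[0,9] -9+23=14 <16 → l++
[1,9] -2+23=21 >16 → r--
[1,8] -2+22=20 >16 → r--
[1,7] -2+20=18 >16 → r--
[1,6] -2+14=12 <16 → l++
[2,6] 2+14=16 → found

(2, 14)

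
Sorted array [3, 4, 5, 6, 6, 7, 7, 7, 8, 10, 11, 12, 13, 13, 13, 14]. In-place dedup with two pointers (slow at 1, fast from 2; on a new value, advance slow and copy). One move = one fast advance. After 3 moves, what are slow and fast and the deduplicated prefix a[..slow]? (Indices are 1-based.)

slow=4, fast=5, prefix=[3, 4, 5, 6]

(s=1,f=2) a[fast]=4≠a[slow]=3 write a[2]=4 → slow++,fast++
(s=2,f=3) a[fast]=5≠a[slow]=4 write a[3]=5 → slow++,fast++
(s=3,f=4) a[fast]=6≠a[slow]=5 write a[4]=6 → slow++,fast++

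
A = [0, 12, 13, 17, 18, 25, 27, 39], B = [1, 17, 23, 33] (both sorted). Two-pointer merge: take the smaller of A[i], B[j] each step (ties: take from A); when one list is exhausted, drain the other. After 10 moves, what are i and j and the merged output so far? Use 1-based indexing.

i=8, j=4, merged so far=[0, 1, 12, 13, 17, 17, 18, 23, 25, 27]

i=1 j=1: A[i]=0<=B[j]=1 take 0, i++
i=2 j=1: A[i]=12>B[j]=1 take 1, j++
i=2 j=2: A[i]=12<=B[j]=17 take 12, i++
i=3 j=2: A[i]=13<=B[j]=17 take 13, i++
i=4 j=2: A[i]=17<=B[j]=17 take 17, i++
i=5 j=2: A[i]=18>B[j]=17 take 17, j++
i=5 j=3: A[i]=18<=B[j]=23 take 18, i++
i=6 j=3: A[i]=25>B[j]=23 take 23, j++
i=6 j=4: A[i]=25<=B[j]=33 take 25, i++
i=7 j=4: A[i]=27<=B[j]=33 take 27, i++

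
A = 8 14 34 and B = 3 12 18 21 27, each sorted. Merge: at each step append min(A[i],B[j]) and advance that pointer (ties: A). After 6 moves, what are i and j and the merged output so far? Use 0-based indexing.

[i=0,j=0] A[i]=8>B[j]=3 take 3 → j++
[i=0,j=1] A[i]=8<=B[j]=12 take 8 → i++
[i=1,j=1] A[i]=14>B[j]=12 take 12 → j++
[i=1,j=2] A[i]=14<=B[j]=18 take 14 → i++
[i=2,j=2] A[i]=34>B[j]=18 take 18 → j++
[i=2,j=3] A[i]=34>B[j]=21 take 21 → j++

i=2, j=4, merged so far=[3, 8, 12, 14, 18, 21]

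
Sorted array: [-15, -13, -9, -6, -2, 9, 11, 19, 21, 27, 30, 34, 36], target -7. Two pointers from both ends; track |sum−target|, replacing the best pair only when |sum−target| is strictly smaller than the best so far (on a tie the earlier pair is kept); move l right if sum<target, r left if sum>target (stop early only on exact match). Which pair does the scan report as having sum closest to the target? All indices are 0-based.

pair (-15, 9) with sum -6 (|Δ|=1)

l=0 r=12: -15+36=21 d=28 *, r--
l=0 r=11: -15+34=19 d=26 *, r--
l=0 r=10: -15+30=15 d=22 *, r--
l=0 r=9: -15+27=12 d=19 *, r--
l=0 r=8: -15+21=6 d=13 *, r--
l=0 r=7: -15+19=4 d=11 *, r--
l=0 r=6: -15+11=-4 d=3 *, r--
l=0 r=5: -15+9=-6 d=1 *, r--
l=0 r=4: -15+-2=-17 d=10, l++
l=1 r=4: -13+-2=-15 d=8, l++
l=2 r=4: -9+-2=-11 d=4, l++
l=3 r=4: -6+-2=-8 d=1, l++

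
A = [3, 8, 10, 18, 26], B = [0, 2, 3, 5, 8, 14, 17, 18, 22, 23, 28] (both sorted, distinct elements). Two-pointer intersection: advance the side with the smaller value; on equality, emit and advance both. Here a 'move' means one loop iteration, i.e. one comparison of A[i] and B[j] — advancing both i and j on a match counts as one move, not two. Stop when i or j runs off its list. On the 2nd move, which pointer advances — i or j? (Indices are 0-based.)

j

i=0 j=0: 3>0, j++
i=0 j=1: 3>2, j++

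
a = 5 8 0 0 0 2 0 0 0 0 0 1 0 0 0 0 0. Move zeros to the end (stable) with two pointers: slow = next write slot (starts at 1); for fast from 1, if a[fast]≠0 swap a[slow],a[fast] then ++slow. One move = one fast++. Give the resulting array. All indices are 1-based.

(s=1,f=1) a[fast]=5≠0 swap→a[1]=5 → slow++,fast++
(s=2,f=2) a[fast]=8≠0 swap→a[2]=8 → slow++,fast++
(s=3,f=3) a[fast]=0 → fast++
(s=3,f=4) a[fast]=0 → fast++
(s=3,f=5) a[fast]=0 → fast++
(s=3,f=6) a[fast]=2≠0 swap→a[3]=2 → slow++,fast++
(s=4,f=7) a[fast]=0 → fast++
(s=4,f=8) a[fast]=0 → fast++
(s=4,f=9) a[fast]=0 → fast++
(s=4,f=10) a[fast]=0 → fast++
(s=4,f=11) a[fast]=0 → fast++
(s=4,f=12) a[fast]=1≠0 swap→a[4]=1 → slow++,fast++
(s=5,f=13) a[fast]=0 → fast++
(s=5,f=14) a[fast]=0 → fast++
(s=5,f=15) a[fast]=0 → fast++
(s=5,f=16) a[fast]=0 → fast++
(s=5,f=17) a[fast]=0 → fast++

[5, 8, 2, 1, 0, 0, 0, 0, 0, 0, 0, 0, 0, 0, 0, 0, 0]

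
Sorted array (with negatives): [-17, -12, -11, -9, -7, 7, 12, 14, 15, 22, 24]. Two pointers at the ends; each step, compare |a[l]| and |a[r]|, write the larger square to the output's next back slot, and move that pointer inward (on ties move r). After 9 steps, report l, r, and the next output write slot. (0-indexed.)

[0,10] |-17|<=|24| out[10]=576 → r--
[0,9] |-17|<=|22| out[9]=484 → r--
[0,8] |-17|>|15| out[8]=289 → l++
[1,8] |-12|<=|15| out[7]=225 → r--
[1,7] |-12|<=|14| out[6]=196 → r--
[1,6] |-12|<=|12| out[5]=144 → r--
[1,5] |-12|>|7| out[4]=144 → l++
[2,5] |-11|>|7| out[3]=121 → l++
[3,5] |-9|>|7| out[2]=81 → l++

l=4, r=5, next write slot=1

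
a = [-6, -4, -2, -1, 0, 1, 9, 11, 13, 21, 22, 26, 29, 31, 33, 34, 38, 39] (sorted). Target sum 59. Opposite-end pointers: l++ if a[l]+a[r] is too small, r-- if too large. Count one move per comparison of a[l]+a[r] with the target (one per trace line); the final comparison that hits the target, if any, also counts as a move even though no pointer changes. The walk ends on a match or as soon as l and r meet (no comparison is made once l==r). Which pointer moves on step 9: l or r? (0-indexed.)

l=0 r=17: -6+39=33 <59, l++
l=1 r=17: -4+39=35 <59, l++
l=2 r=17: -2+39=37 <59, l++
l=3 r=17: -1+39=38 <59, l++
l=4 r=17: 0+39=39 <59, l++
l=5 r=17: 1+39=40 <59, l++
l=6 r=17: 9+39=48 <59, l++
l=7 r=17: 11+39=50 <59, l++
l=8 r=17: 13+39=52 <59, l++

l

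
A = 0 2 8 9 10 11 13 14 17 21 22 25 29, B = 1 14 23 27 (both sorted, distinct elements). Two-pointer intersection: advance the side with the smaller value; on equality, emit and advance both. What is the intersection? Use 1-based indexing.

[i=1,j=1] 0<1 → i++
[i=2,j=1] 2>1 → j++
[i=2,j=2] 2<14 → i++
[i=3,j=2] 8<14 → i++
[i=4,j=2] 9<14 → i++
[i=5,j=2] 10<14 → i++
[i=6,j=2] 11<14 → i++
[i=7,j=2] 13<14 → i++
[i=8,j=2] 14==14 emit → i++,j++
[i=9,j=3] 17<23 → i++
[i=10,j=3] 21<23 → i++
[i=11,j=3] 22<23 → i++
[i=12,j=3] 25>23 → j++
[i=12,j=4] 25<27 → i++
[i=13,j=4] 29>27 → j++

intersection = [14]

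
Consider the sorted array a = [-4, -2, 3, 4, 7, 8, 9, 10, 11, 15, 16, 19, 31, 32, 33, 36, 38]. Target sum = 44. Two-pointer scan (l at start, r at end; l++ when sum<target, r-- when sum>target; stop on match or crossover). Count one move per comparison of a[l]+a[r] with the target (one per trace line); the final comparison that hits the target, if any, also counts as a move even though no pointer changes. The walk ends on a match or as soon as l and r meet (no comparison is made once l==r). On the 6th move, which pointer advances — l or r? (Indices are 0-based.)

l

[0,16] -4+38=34 <44 → l++
[1,16] -2+38=36 <44 → l++
[2,16] 3+38=41 <44 → l++
[3,16] 4+38=42 <44 → l++
[4,16] 7+38=45 >44 → r--
[4,15] 7+36=43 <44 → l++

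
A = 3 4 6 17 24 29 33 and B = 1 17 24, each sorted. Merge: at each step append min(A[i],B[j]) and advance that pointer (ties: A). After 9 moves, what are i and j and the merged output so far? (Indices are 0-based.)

[i=0,j=0] A[i]=3>B[j]=1 take 1 → j++
[i=0,j=1] A[i]=3<=B[j]=17 take 3 → i++
[i=1,j=1] A[i]=4<=B[j]=17 take 4 → i++
[i=2,j=1] A[i]=6<=B[j]=17 take 6 → i++
[i=3,j=1] A[i]=17<=B[j]=17 take 17 → i++
[i=4,j=1] A[i]=24>B[j]=17 take 17 → j++
[i=4,j=2] A[i]=24<=B[j]=24 take 24 → i++
[i=5,j=2] A[i]=29>B[j]=24 take 24 → j++
[i=5,j=3] B done, take A[i]=29 → i++

i=6, j=3, merged so far=[1, 3, 4, 6, 17, 17, 24, 24, 29]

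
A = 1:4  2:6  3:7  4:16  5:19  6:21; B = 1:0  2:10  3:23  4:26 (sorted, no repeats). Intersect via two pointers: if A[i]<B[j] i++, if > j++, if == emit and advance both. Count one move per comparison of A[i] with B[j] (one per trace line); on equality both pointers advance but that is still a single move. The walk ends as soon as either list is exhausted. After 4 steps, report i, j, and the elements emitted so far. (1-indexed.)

i=4, j=2, emitted=[]

i=1 j=1: 4>0, j++
i=1 j=2: 4<10, i++
i=2 j=2: 6<10, i++
i=3 j=2: 7<10, i++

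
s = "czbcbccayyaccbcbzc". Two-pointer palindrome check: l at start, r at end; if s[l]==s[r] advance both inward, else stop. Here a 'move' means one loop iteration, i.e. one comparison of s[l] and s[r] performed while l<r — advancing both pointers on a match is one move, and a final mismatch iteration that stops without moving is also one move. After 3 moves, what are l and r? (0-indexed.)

l=0 r=17: 'c'=='c', l++,r--
l=1 r=16: 'z'=='z', l++,r--
l=2 r=15: 'b'=='b', l++,r--

l=3, r=14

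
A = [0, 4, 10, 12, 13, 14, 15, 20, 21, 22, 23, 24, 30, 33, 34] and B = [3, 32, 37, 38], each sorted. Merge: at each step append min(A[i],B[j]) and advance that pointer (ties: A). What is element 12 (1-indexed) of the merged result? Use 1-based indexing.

merged[12] = 23

[i=1,j=1] A[i]=0<=B[j]=3 take 0 → i++
[i=2,j=1] A[i]=4>B[j]=3 take 3 → j++
[i=2,j=2] A[i]=4<=B[j]=32 take 4 → i++
[i=3,j=2] A[i]=10<=B[j]=32 take 10 → i++
[i=4,j=2] A[i]=12<=B[j]=32 take 12 → i++
[i=5,j=2] A[i]=13<=B[j]=32 take 13 → i++
[i=6,j=2] A[i]=14<=B[j]=32 take 14 → i++
[i=7,j=2] A[i]=15<=B[j]=32 take 15 → i++
[i=8,j=2] A[i]=20<=B[j]=32 take 20 → i++
[i=9,j=2] A[i]=21<=B[j]=32 take 21 → i++
[i=10,j=2] A[i]=22<=B[j]=32 take 22 → i++
[i=11,j=2] A[i]=23<=B[j]=32 take 23 → i++
[i=12,j=2] A[i]=24<=B[j]=32 take 24 → i++
[i=13,j=2] A[i]=30<=B[j]=32 take 30 → i++
[i=14,j=2] A[i]=33>B[j]=32 take 32 → j++
[i=14,j=3] A[i]=33<=B[j]=37 take 33 → i++
[i=15,j=3] A[i]=34<=B[j]=37 take 34 → i++
[i=16,j=3] A done, take B[j]=37 → j++
[i=16,j=4] A done, take B[j]=38 → j++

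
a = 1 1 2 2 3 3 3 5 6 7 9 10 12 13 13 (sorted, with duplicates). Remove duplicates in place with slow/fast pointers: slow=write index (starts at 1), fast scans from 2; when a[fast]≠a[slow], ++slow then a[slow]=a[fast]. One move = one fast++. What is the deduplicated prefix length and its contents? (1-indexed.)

(s=1,f=2) a[fast]=1=a[slow] dup → fast++
(s=1,f=3) a[fast]=2≠a[slow]=1 write a[2]=2 → slow++,fast++
(s=2,f=4) a[fast]=2=a[slow] dup → fast++
(s=2,f=5) a[fast]=3≠a[slow]=2 write a[3]=3 → slow++,fast++
(s=3,f=6) a[fast]=3=a[slow] dup → fast++
(s=3,f=7) a[fast]=3=a[slow] dup → fast++
(s=3,f=8) a[fast]=5≠a[slow]=3 write a[4]=5 → slow++,fast++
(s=4,f=9) a[fast]=6≠a[slow]=5 write a[5]=6 → slow++,fast++
(s=5,f=10) a[fast]=7≠a[slow]=6 write a[6]=7 → slow++,fast++
(s=6,f=11) a[fast]=9≠a[slow]=7 write a[7]=9 → slow++,fast++
(s=7,f=12) a[fast]=10≠a[slow]=9 write a[8]=10 → slow++,fast++
(s=8,f=13) a[fast]=12≠a[slow]=10 write a[9]=12 → slow++,fast++
(s=9,f=14) a[fast]=13≠a[slow]=12 write a[10]=13 → slow++,fast++
(s=10,f=15) a[fast]=13=a[slow] dup → fast++

length 10; prefix = [1, 2, 3, 5, 6, 7, 9, 10, 12, 13]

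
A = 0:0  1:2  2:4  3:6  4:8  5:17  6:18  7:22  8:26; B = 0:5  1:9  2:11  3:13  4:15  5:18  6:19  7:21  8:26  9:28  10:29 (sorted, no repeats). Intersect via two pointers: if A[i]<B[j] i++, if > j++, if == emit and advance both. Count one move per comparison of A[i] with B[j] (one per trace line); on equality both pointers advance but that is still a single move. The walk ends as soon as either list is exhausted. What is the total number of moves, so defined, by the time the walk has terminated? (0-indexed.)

16 moves

[i=0,j=0] 0<5 → i++
[i=1,j=0] 2<5 → i++
[i=2,j=0] 4<5 → i++
[i=3,j=0] 6>5 → j++
[i=3,j=1] 6<9 → i++
[i=4,j=1] 8<9 → i++
[i=5,j=1] 17>9 → j++
[i=5,j=2] 17>11 → j++
[i=5,j=3] 17>13 → j++
[i=5,j=4] 17>15 → j++
[i=5,j=5] 17<18 → i++
[i=6,j=5] 18==18 emit → i++,j++
[i=7,j=6] 22>19 → j++
[i=7,j=7] 22>21 → j++
[i=7,j=8] 22<26 → i++
[i=8,j=8] 26==26 emit → i++,j++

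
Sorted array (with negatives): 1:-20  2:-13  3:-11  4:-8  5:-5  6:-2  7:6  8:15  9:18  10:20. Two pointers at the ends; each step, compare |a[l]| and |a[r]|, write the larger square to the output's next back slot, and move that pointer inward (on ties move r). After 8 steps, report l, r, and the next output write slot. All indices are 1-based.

l=1 r=10: |-20|<=|20| out[10]=400, r--
l=1 r=9: |-20|>|18| out[9]=400, l++
l=2 r=9: |-13|<=|18| out[8]=324, r--
l=2 r=8: |-13|<=|15| out[7]=225, r--
l=2 r=7: |-13|>|6| out[6]=169, l++
l=3 r=7: |-11|>|6| out[5]=121, l++
l=4 r=7: |-8|>|6| out[4]=64, l++
l=5 r=7: |-5|<=|6| out[3]=36, r--

l=5, r=6, next write slot=2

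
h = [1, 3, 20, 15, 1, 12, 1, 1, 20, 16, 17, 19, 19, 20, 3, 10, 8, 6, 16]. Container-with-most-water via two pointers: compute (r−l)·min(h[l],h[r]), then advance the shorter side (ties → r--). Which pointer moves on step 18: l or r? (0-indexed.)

r

l=0 r=18: min(1,16)*18=18 best=18 *, l++
l=1 r=18: min(3,16)*17=51 best=51 *, l++
l=2 r=18: min(20,16)*16=256 best=256 *, r--
l=2 r=17: min(20,6)*15=90 best=256, r--
l=2 r=16: min(20,8)*14=112 best=256, r--
l=2 r=15: min(20,10)*13=130 best=256, r--
l=2 r=14: min(20,3)*12=36 best=256, r--
l=2 r=13: min(20,20)*11=220 best=256, r--
l=2 r=12: min(20,19)*10=190 best=256, r--
l=2 r=11: min(20,19)*9=171 best=256, r--
l=2 r=10: min(20,17)*8=136 best=256, r--
l=2 r=9: min(20,16)*7=112 best=256, r--
l=2 r=8: min(20,20)*6=120 best=256, r--
l=2 r=7: min(20,1)*5=5 best=256, r--
l=2 r=6: min(20,1)*4=4 best=256, r--
l=2 r=5: min(20,12)*3=36 best=256, r--
l=2 r=4: min(20,1)*2=2 best=256, r--
l=2 r=3: min(20,15)*1=15 best=256, r--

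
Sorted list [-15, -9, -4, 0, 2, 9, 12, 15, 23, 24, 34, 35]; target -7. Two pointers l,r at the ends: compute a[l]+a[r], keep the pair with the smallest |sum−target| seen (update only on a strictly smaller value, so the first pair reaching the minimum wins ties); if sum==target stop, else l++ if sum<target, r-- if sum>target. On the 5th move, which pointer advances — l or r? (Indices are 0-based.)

r

l=0 r=11: -15+35=20 d=27 *, r--
l=0 r=10: -15+34=19 d=26 *, r--
l=0 r=9: -15+24=9 d=16 *, r--
l=0 r=8: -15+23=8 d=15 *, r--
l=0 r=7: -15+15=0 d=7 *, r--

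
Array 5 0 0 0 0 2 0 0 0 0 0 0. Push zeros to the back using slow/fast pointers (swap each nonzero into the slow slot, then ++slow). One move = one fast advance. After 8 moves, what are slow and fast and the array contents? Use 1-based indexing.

(s=1,f=1) a[fast]=5≠0 swap→a[1]=5 → slow++,fast++
(s=2,f=2) a[fast]=0 → fast++
(s=2,f=3) a[fast]=0 → fast++
(s=2,f=4) a[fast]=0 → fast++
(s=2,f=5) a[fast]=0 → fast++
(s=2,f=6) a[fast]=2≠0 swap→a[2]=2 → slow++,fast++
(s=3,f=7) a[fast]=0 → fast++
(s=3,f=8) a[fast]=0 → fast++

slow=3, fast=9, a=[5, 2, 0, 0, 0, 0, 0, 0, 0, 0, 0, 0]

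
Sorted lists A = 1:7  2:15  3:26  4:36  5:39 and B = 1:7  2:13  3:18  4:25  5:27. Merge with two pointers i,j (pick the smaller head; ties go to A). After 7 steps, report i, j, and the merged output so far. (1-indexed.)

i=4, j=5, merged so far=[7, 7, 13, 15, 18, 25, 26]

[i=1,j=1] A[i]=7<=B[j]=7 take 7 → i++
[i=2,j=1] A[i]=15>B[j]=7 take 7 → j++
[i=2,j=2] A[i]=15>B[j]=13 take 13 → j++
[i=2,j=3] A[i]=15<=B[j]=18 take 15 → i++
[i=3,j=3] A[i]=26>B[j]=18 take 18 → j++
[i=3,j=4] A[i]=26>B[j]=25 take 25 → j++
[i=3,j=5] A[i]=26<=B[j]=27 take 26 → i++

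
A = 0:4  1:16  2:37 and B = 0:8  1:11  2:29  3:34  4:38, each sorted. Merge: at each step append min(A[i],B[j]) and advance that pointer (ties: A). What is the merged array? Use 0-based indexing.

[4, 8, 11, 16, 29, 34, 37, 38]

[i=0,j=0] A[i]=4<=B[j]=8 take 4 → i++
[i=1,j=0] A[i]=16>B[j]=8 take 8 → j++
[i=1,j=1] A[i]=16>B[j]=11 take 11 → j++
[i=1,j=2] A[i]=16<=B[j]=29 take 16 → i++
[i=2,j=2] A[i]=37>B[j]=29 take 29 → j++
[i=2,j=3] A[i]=37>B[j]=34 take 34 → j++
[i=2,j=4] A[i]=37<=B[j]=38 take 37 → i++
[i=3,j=4] A done, take B[j]=38 → j++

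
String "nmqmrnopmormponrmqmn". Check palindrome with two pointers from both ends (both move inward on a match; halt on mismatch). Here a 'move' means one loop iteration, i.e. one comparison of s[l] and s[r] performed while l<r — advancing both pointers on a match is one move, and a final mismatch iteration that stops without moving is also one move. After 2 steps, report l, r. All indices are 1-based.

[1,20] 'n'=='n' → l++,r--
[2,19] 'm'=='m' → l++,r--

l=3, r=18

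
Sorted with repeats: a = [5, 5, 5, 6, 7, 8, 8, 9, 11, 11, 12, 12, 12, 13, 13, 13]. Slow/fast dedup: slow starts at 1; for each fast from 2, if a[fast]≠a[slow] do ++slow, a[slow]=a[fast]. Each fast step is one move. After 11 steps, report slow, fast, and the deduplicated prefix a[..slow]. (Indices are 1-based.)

slow=7, fast=13, prefix=[5, 6, 7, 8, 9, 11, 12]

(s=1,f=2) a[fast]=5=a[slow] dup → fast++
(s=1,f=3) a[fast]=5=a[slow] dup → fast++
(s=1,f=4) a[fast]=6≠a[slow]=5 write a[2]=6 → slow++,fast++
(s=2,f=5) a[fast]=7≠a[slow]=6 write a[3]=7 → slow++,fast++
(s=3,f=6) a[fast]=8≠a[slow]=7 write a[4]=8 → slow++,fast++
(s=4,f=7) a[fast]=8=a[slow] dup → fast++
(s=4,f=8) a[fast]=9≠a[slow]=8 write a[5]=9 → slow++,fast++
(s=5,f=9) a[fast]=11≠a[slow]=9 write a[6]=11 → slow++,fast++
(s=6,f=10) a[fast]=11=a[slow] dup → fast++
(s=6,f=11) a[fast]=12≠a[slow]=11 write a[7]=12 → slow++,fast++
(s=7,f=12) a[fast]=12=a[slow] dup → fast++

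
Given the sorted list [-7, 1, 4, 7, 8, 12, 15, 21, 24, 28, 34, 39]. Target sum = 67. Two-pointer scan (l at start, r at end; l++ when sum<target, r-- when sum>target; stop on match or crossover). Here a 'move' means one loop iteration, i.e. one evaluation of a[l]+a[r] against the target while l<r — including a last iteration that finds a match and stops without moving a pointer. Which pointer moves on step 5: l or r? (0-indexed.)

l=0 r=11: -7+39=32 <67, l++
l=1 r=11: 1+39=40 <67, l++
l=2 r=11: 4+39=43 <67, l++
l=3 r=11: 7+39=46 <67, l++
l=4 r=11: 8+39=47 <67, l++

l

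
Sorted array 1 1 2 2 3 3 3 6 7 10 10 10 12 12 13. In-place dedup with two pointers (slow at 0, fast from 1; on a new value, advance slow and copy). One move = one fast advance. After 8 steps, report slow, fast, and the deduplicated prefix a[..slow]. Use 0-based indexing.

(s=0,f=1) a[fast]=1=a[slow] dup → fast++
(s=0,f=2) a[fast]=2≠a[slow]=1 write a[1]=2 → slow++,fast++
(s=1,f=3) a[fast]=2=a[slow] dup → fast++
(s=1,f=4) a[fast]=3≠a[slow]=2 write a[2]=3 → slow++,fast++
(s=2,f=5) a[fast]=3=a[slow] dup → fast++
(s=2,f=6) a[fast]=3=a[slow] dup → fast++
(s=2,f=7) a[fast]=6≠a[slow]=3 write a[3]=6 → slow++,fast++
(s=3,f=8) a[fast]=7≠a[slow]=6 write a[4]=7 → slow++,fast++

slow=4, fast=9, prefix=[1, 2, 3, 6, 7]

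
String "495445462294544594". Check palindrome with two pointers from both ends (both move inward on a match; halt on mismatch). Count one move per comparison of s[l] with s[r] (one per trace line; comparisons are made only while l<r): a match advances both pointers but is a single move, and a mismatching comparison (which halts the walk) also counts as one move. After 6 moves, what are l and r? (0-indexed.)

[0,17] '4'=='4' → l++,r--
[1,16] '9'=='9' → l++,r--
[2,15] '5'=='5' → l++,r--
[3,14] '4'=='4' → l++,r--
[4,13] '4'=='4' → l++,r--
[5,12] '5'=='5' → l++,r--

l=6, r=11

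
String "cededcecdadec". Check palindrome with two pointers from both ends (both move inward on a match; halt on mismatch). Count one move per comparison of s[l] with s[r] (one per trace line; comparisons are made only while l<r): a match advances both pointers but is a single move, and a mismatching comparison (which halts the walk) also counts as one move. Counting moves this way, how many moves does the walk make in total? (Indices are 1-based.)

4 moves

[1,13] 'c'=='c' → l++,r--
[2,12] 'e'=='e' → l++,r--
[3,11] 'd'=='d' → l++,r--
[4,10] 'e'!='a' → stop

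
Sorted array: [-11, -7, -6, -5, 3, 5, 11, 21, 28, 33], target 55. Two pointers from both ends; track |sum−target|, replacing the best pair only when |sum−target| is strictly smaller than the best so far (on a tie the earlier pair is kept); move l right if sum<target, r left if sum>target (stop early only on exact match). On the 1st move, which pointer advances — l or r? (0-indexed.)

[0,9] -11+33=22 d=33 * → l++

l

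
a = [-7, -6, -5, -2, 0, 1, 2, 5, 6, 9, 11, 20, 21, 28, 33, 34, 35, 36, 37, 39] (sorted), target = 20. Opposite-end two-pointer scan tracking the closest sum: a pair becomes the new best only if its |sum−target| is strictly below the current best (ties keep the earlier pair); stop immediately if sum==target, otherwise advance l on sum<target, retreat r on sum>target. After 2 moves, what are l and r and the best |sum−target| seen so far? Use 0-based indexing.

[0,19] -7+39=32 d=12 * → r--
[0,18] -7+37=30 d=10 * → r--

l=0, r=17, best |Δ|=10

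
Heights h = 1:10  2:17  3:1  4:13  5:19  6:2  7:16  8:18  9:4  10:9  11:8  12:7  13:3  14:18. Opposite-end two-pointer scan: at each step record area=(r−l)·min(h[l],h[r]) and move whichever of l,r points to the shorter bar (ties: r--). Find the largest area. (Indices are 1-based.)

[1,14] min(10,18)*13=130 best=130 * → l++
[2,14] min(17,18)*12=204 best=204 * → l++
[3,14] min(1,18)*11=11 best=204 → l++
[4,14] min(13,18)*10=130 best=204 → l++
[5,14] min(19,18)*9=162 best=204 → r--
[5,13] min(19,3)*8=24 best=204 → r--
[5,12] min(19,7)*7=49 best=204 → r--
[5,11] min(19,8)*6=48 best=204 → r--
[5,10] min(19,9)*5=45 best=204 → r--
[5,9] min(19,4)*4=16 best=204 → r--
[5,8] min(19,18)*3=54 best=204 → r--
[5,7] min(19,16)*2=32 best=204 → r--
[5,6] min(19,2)*1=2 best=204 → r--

max area = 204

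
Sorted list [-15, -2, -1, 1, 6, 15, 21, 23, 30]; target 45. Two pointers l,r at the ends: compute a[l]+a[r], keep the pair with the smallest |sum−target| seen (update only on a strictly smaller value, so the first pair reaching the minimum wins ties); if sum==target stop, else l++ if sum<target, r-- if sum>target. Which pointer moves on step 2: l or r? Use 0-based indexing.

l

[0,8] -15+30=15 d=30 * → l++
[1,8] -2+30=28 d=17 * → l++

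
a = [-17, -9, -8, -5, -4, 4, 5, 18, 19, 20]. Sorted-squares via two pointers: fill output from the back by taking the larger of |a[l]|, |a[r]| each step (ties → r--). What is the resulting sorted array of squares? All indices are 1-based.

l=1 r=10: |-17|<=|20| out[10]=400, r--
l=1 r=9: |-17|<=|19| out[9]=361, r--
l=1 r=8: |-17|<=|18| out[8]=324, r--
l=1 r=7: |-17|>|5| out[7]=289, l++
l=2 r=7: |-9|>|5| out[6]=81, l++
l=3 r=7: |-8|>|5| out[5]=64, l++
l=4 r=7: |-5|<=|5| out[4]=25, r--
l=4 r=6: |-5|>|4| out[3]=25, l++
l=5 r=6: |-4|<=|4| out[2]=16, r--
l=5 r=5: |-4|<=|-4| out[1]=16, r--

[16, 16, 25, 25, 64, 81, 289, 324, 361, 400]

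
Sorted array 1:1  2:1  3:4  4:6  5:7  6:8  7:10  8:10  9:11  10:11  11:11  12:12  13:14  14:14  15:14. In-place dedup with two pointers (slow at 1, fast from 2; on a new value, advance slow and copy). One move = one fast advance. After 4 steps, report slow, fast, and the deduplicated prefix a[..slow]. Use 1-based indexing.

slow=4, fast=6, prefix=[1, 4, 6, 7]

slow=1 fast=2: a[fast]=1=a[slow] dup, fast++
slow=1 fast=3: a[fast]=4≠a[slow]=1 write a[2]=4, slow++,fast++
slow=2 fast=4: a[fast]=6≠a[slow]=4 write a[3]=6, slow++,fast++
slow=3 fast=5: a[fast]=7≠a[slow]=6 write a[4]=7, slow++,fast++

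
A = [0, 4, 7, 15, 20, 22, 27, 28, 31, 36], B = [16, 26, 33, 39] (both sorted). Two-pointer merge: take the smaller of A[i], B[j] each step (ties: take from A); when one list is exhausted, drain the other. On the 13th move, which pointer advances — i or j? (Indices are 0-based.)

i=0 j=0: A[i]=0<=B[j]=16 take 0, i++
i=1 j=0: A[i]=4<=B[j]=16 take 4, i++
i=2 j=0: A[i]=7<=B[j]=16 take 7, i++
i=3 j=0: A[i]=15<=B[j]=16 take 15, i++
i=4 j=0: A[i]=20>B[j]=16 take 16, j++
i=4 j=1: A[i]=20<=B[j]=26 take 20, i++
i=5 j=1: A[i]=22<=B[j]=26 take 22, i++
i=6 j=1: A[i]=27>B[j]=26 take 26, j++
i=6 j=2: A[i]=27<=B[j]=33 take 27, i++
i=7 j=2: A[i]=28<=B[j]=33 take 28, i++
i=8 j=2: A[i]=31<=B[j]=33 take 31, i++
i=9 j=2: A[i]=36>B[j]=33 take 33, j++
i=9 j=3: A[i]=36<=B[j]=39 take 36, i++

i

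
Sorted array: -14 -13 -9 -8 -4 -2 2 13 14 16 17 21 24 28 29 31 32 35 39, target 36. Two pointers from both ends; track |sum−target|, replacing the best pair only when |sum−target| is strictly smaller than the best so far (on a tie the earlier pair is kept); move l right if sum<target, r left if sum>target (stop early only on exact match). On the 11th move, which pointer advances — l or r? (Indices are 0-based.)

r

[0,18] -14+39=25 d=11 * → l++
[1,18] -13+39=26 d=10 * → l++
[2,18] -9+39=30 d=6 * → l++
[3,18] -8+39=31 d=5 * → l++
[4,18] -4+39=35 d=1 * → l++
[5,18] -2+39=37 d=1 → r--
[5,17] -2+35=33 d=3 → l++
[6,17] 2+35=37 d=1 → r--
[6,16] 2+32=34 d=2 → l++
[7,16] 13+32=45 d=9 → r--
[7,15] 13+31=44 d=8 → r--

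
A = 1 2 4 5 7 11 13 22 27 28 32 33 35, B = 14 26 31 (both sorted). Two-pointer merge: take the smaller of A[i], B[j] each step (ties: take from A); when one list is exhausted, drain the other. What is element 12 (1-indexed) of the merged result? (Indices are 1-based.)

merged[12] = 28

i=1 j=1: A[i]=1<=B[j]=14 take 1, i++
i=2 j=1: A[i]=2<=B[j]=14 take 2, i++
i=3 j=1: A[i]=4<=B[j]=14 take 4, i++
i=4 j=1: A[i]=5<=B[j]=14 take 5, i++
i=5 j=1: A[i]=7<=B[j]=14 take 7, i++
i=6 j=1: A[i]=11<=B[j]=14 take 11, i++
i=7 j=1: A[i]=13<=B[j]=14 take 13, i++
i=8 j=1: A[i]=22>B[j]=14 take 14, j++
i=8 j=2: A[i]=22<=B[j]=26 take 22, i++
i=9 j=2: A[i]=27>B[j]=26 take 26, j++
i=9 j=3: A[i]=27<=B[j]=31 take 27, i++
i=10 j=3: A[i]=28<=B[j]=31 take 28, i++
i=11 j=3: A[i]=32>B[j]=31 take 31, j++
i=11 j=4: B done, take A[i]=32, i++
i=12 j=4: B done, take A[i]=33, i++
i=13 j=4: B done, take A[i]=35, i++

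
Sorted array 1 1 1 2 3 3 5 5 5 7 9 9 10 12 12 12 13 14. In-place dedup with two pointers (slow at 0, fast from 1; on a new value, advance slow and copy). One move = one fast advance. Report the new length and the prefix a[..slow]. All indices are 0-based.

length 10; prefix = [1, 2, 3, 5, 7, 9, 10, 12, 13, 14]

(s=0,f=1) a[fast]=1=a[slow] dup → fast++
(s=0,f=2) a[fast]=1=a[slow] dup → fast++
(s=0,f=3) a[fast]=2≠a[slow]=1 write a[1]=2 → slow++,fast++
(s=1,f=4) a[fast]=3≠a[slow]=2 write a[2]=3 → slow++,fast++
(s=2,f=5) a[fast]=3=a[slow] dup → fast++
(s=2,f=6) a[fast]=5≠a[slow]=3 write a[3]=5 → slow++,fast++
(s=3,f=7) a[fast]=5=a[slow] dup → fast++
(s=3,f=8) a[fast]=5=a[slow] dup → fast++
(s=3,f=9) a[fast]=7≠a[slow]=5 write a[4]=7 → slow++,fast++
(s=4,f=10) a[fast]=9≠a[slow]=7 write a[5]=9 → slow++,fast++
(s=5,f=11) a[fast]=9=a[slow] dup → fast++
(s=5,f=12) a[fast]=10≠a[slow]=9 write a[6]=10 → slow++,fast++
(s=6,f=13) a[fast]=12≠a[slow]=10 write a[7]=12 → slow++,fast++
(s=7,f=14) a[fast]=12=a[slow] dup → fast++
(s=7,f=15) a[fast]=12=a[slow] dup → fast++
(s=7,f=16) a[fast]=13≠a[slow]=12 write a[8]=13 → slow++,fast++
(s=8,f=17) a[fast]=14≠a[slow]=13 write a[9]=14 → slow++,fast++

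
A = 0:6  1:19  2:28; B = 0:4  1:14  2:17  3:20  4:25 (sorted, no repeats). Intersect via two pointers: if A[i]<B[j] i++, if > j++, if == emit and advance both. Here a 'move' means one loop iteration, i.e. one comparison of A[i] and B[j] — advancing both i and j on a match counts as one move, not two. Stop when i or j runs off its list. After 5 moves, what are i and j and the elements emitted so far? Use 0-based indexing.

i=2, j=3, emitted=[]

i=0 j=0: 6>4, j++
i=0 j=1: 6<14, i++
i=1 j=1: 19>14, j++
i=1 j=2: 19>17, j++
i=1 j=3: 19<20, i++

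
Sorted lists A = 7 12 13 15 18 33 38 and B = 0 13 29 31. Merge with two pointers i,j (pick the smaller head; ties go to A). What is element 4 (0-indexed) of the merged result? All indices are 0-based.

merged[4] = 13

i=0 j=0: A[i]=7>B[j]=0 take 0, j++
i=0 j=1: A[i]=7<=B[j]=13 take 7, i++
i=1 j=1: A[i]=12<=B[j]=13 take 12, i++
i=2 j=1: A[i]=13<=B[j]=13 take 13, i++
i=3 j=1: A[i]=15>B[j]=13 take 13, j++
i=3 j=2: A[i]=15<=B[j]=29 take 15, i++
i=4 j=2: A[i]=18<=B[j]=29 take 18, i++
i=5 j=2: A[i]=33>B[j]=29 take 29, j++
i=5 j=3: A[i]=33>B[j]=31 take 31, j++
i=5 j=4: B done, take A[i]=33, i++
i=6 j=4: B done, take A[i]=38, i++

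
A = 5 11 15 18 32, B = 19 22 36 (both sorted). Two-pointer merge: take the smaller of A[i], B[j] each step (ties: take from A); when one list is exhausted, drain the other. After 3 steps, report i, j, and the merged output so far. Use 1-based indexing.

i=1 j=1: A[i]=5<=B[j]=19 take 5, i++
i=2 j=1: A[i]=11<=B[j]=19 take 11, i++
i=3 j=1: A[i]=15<=B[j]=19 take 15, i++

i=4, j=1, merged so far=[5, 11, 15]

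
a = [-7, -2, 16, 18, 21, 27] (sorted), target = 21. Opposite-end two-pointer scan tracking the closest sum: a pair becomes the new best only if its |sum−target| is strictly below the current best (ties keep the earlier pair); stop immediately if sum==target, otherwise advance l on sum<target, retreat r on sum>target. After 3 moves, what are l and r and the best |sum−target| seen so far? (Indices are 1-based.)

[1,6] -7+27=20 d=1 * → l++
[2,6] -2+27=25 d=4 → r--
[2,5] -2+21=19 d=2 → l++

l=3, r=5, best |Δ|=1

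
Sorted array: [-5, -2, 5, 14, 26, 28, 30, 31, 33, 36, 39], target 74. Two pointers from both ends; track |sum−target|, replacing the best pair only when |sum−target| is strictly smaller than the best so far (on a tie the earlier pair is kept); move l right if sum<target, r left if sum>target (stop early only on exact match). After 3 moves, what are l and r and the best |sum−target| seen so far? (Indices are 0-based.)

l=0 r=10: -5+39=34 d=40 *, l++
l=1 r=10: -2+39=37 d=37 *, l++
l=2 r=10: 5+39=44 d=30 *, l++

l=3, r=10, best |Δ|=30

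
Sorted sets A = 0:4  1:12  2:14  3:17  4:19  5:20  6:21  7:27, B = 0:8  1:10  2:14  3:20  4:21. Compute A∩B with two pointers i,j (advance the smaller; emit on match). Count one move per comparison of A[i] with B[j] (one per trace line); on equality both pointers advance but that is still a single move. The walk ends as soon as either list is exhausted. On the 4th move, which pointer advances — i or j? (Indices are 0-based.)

i

[i=0,j=0] 4<8 → i++
[i=1,j=0] 12>8 → j++
[i=1,j=1] 12>10 → j++
[i=1,j=2] 12<14 → i++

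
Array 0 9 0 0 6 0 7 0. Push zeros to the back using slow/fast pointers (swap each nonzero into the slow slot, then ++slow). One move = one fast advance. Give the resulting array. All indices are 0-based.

slow=0 fast=0: a[fast]=0, fast++
slow=0 fast=1: a[fast]=9≠0 swap→a[0]=9, slow++,fast++
slow=1 fast=2: a[fast]=0, fast++
slow=1 fast=3: a[fast]=0, fast++
slow=1 fast=4: a[fast]=6≠0 swap→a[1]=6, slow++,fast++
slow=2 fast=5: a[fast]=0, fast++
slow=2 fast=6: a[fast]=7≠0 swap→a[2]=7, slow++,fast++
slow=3 fast=7: a[fast]=0, fast++

[9, 6, 7, 0, 0, 0, 0, 0]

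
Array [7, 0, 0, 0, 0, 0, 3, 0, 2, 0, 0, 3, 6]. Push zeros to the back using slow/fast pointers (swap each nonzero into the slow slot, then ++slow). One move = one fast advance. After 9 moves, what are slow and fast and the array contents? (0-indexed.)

slow=0 fast=0: a[fast]=7≠0 swap→a[0]=7, slow++,fast++
slow=1 fast=1: a[fast]=0, fast++
slow=1 fast=2: a[fast]=0, fast++
slow=1 fast=3: a[fast]=0, fast++
slow=1 fast=4: a[fast]=0, fast++
slow=1 fast=5: a[fast]=0, fast++
slow=1 fast=6: a[fast]=3≠0 swap→a[1]=3, slow++,fast++
slow=2 fast=7: a[fast]=0, fast++
slow=2 fast=8: a[fast]=2≠0 swap→a[2]=2, slow++,fast++

slow=3, fast=9, a=[7, 3, 2, 0, 0, 0, 0, 0, 0, 0, 0, 3, 6]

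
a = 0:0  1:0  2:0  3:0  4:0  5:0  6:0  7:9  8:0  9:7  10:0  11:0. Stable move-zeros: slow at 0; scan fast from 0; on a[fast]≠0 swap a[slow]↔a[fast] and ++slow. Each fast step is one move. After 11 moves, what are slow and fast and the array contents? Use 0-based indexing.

slow=2, fast=11, a=[9, 7, 0, 0, 0, 0, 0, 0, 0, 0, 0, 0]

slow=0 fast=0: a[fast]=0, fast++
slow=0 fast=1: a[fast]=0, fast++
slow=0 fast=2: a[fast]=0, fast++
slow=0 fast=3: a[fast]=0, fast++
slow=0 fast=4: a[fast]=0, fast++
slow=0 fast=5: a[fast]=0, fast++
slow=0 fast=6: a[fast]=0, fast++
slow=0 fast=7: a[fast]=9≠0 swap→a[0]=9, slow++,fast++
slow=1 fast=8: a[fast]=0, fast++
slow=1 fast=9: a[fast]=7≠0 swap→a[1]=7, slow++,fast++
slow=2 fast=10: a[fast]=0, fast++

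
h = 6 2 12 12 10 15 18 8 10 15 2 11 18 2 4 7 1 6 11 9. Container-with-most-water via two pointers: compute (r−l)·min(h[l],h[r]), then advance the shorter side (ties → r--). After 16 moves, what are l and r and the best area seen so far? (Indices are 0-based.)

[0,19] min(6,9)*19=114 best=114 * → l++
[1,19] min(2,9)*18=36 best=114 → l++
[2,19] min(12,9)*17=153 best=153 * → r--
[2,18] min(12,11)*16=176 best=176 * → r--
[2,17] min(12,6)*15=90 best=176 → r--
[2,16] min(12,1)*14=14 best=176 → r--
[2,15] min(12,7)*13=91 best=176 → r--
[2,14] min(12,4)*12=48 best=176 → r--
[2,13] min(12,2)*11=22 best=176 → r--
[2,12] min(12,18)*10=120 best=176 → l++
[3,12] min(12,18)*9=108 best=176 → l++
[4,12] min(10,18)*8=80 best=176 → l++
[5,12] min(15,18)*7=105 best=176 → l++
[6,12] min(18,18)*6=108 best=176 → r--
[6,11] min(18,11)*5=55 best=176 → r--
[6,10] min(18,2)*4=8 best=176 → r--

l=6, r=9, best area=176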